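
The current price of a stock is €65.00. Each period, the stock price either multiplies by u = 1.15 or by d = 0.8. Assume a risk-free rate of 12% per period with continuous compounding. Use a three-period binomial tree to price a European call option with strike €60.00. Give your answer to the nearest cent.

Risk-neutral probability p = (e^0.12 − 0.8)/(1.15 − 0.8) = 0.3275/0.3500 = 0.9357
Terminal stock prices: S_uuu = 98.86, S_uud = 68.77, S_udd = 47.84, S_ddd = 33.28
Terminal payoffs (S − K): max(38.86, 0) = 38.86, max(8.77, 0) = 8.77, max(-12.16, 0) = 0, max(-26.72, 0) = 0
Node uu (S = 85.96): V_uu = e^(−0.12)·[0.9357·38.8569 + 0.0643·8.7700] = 32.7473
Node ud (S = 59.8): V_ud = e^(−0.12)·[0.9357·8.7700 + 0.0643·0.0000] = 7.2782
Node dd (S = 41.6): V_dd = e^(−0.12)·[0.9357·0.0000 + 0.0643·0.0000] = 0.0000
Node u (S = 74.75): V_u = e^(−0.12)·[0.9357·32.7473 + 0.0643·7.2782] = 27.5919
Node d (S = 52): V_d = e^(−0.12)·[0.9357·7.2782 + 0.0643·0.0000] = 6.0401
Node 0 (S = 65): V_0 = e^(−0.12)·[0.9357·27.5919 + 0.0643·6.0401] = 23.2428

€23.24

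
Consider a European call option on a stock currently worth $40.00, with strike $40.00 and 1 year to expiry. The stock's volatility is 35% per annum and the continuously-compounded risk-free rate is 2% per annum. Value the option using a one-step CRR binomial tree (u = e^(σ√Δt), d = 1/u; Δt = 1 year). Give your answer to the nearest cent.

$7.26

CRR parameters: u = e^(σ√Δt) = e^(0.35·√1) = 1.4191, d = 1/u = 0.7047
Per-period rate: rΔt = 0.02·1 = 0.02, so R = e^0.02 = 1.0202
Risk-neutral probability p = (e^0.02 − 0.7047)/(1.4191 − 0.7047) = 0.3155/0.7144 = 0.4417
Terminal stock prices: S_u = 56.76, S_d = 28.19
Terminal payoffs (S − K): max(16.76, 0) = 16.76, max(-11.81, 0) = 0
Node 0 (S = 40): V_0 = e^(−0.02)·[0.4417·16.7627 + 0.5583·0.0000] = 7.2568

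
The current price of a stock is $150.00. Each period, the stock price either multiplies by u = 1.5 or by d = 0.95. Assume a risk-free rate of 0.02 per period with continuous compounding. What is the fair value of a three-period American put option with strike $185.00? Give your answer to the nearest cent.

Risk-neutral probability p = (e^0.02 − 0.95)/(1.5 − 0.95) = 0.0702/0.5500 = 0.1276
Terminal stock prices: S_uuu = 506.2, S_uud = 320.6, S_udd = 203.1, S_ddd = 128.6
Terminal payoffs (K − S): max(-321.2, 0) = 0, max(-135.6, 0) = 0, max(-18.06, 0) = 0, max(56.39, 0) = 56.39
Node uu (S = 337.5): continuation = e^(−0.02)·[0.1276·0.0000 + 0.8724·0.0000] = 0.0000; exercise value = 0.0000 ≤ continuation, so V_uu = 0.0000
Node ud (S = 213.8): continuation = e^(−0.02)·[0.1276·0.0000 + 0.8724·0.0000] = 0.0000; exercise value = 0.0000 ≤ continuation, so V_ud = 0.0000
Node dd (S = 135.4): continuation = e^(−0.02)·[0.1276·0.0000 + 0.8724·56.3938] = 48.2216; exercise value = 49.6250 > continuation, so V_dd = 49.6250 (exercise)
Node u (S = 225): continuation = e^(−0.02)·[0.1276·0.0000 + 0.8724·0.0000] = 0.0000; exercise value = 0.0000 ≤ continuation, so V_u = 0.0000
Node d (S = 142.5): continuation = e^(−0.02)·[0.1276·0.0000 + 0.8724·49.6250] = 42.4337; exercise value = 42.5000 > continuation, so V_d = 42.5000 (exercise)
Node 0 (S = 150): continuation = e^(−0.02)·[0.1276·0.0000 + 0.8724·42.5000] = 36.3412; exercise value = 35.0000 ≤ continuation, so V_0 = 36.3412

$36.34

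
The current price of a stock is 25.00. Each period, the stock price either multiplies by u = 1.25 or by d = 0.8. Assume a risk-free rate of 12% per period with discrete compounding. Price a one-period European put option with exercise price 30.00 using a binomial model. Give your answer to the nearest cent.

2.58

Risk-neutral probability p = (1 + 0.12 − 0.8)/(1.25 − 0.8) = 0.3200/0.4500 = 0.7111
Terminal stock prices: S_u = 31.25, S_d = 20
Terminal payoffs (K − S): max(-1.25, 0) = 0, max(10, 0) = 10
Node 0 (S = 25): V_0 = 1/1.12·[0.7111·0.0000 + 0.2889·10.0000] = 2.5794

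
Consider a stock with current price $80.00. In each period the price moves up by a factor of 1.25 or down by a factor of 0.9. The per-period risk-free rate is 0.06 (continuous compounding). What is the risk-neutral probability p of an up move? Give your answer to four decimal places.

Risk-neutral probability p = (e^0.06 − 0.9)/(1.25 − 0.9) = 0.1618/0.3500 = 0.4624

p = 0.4624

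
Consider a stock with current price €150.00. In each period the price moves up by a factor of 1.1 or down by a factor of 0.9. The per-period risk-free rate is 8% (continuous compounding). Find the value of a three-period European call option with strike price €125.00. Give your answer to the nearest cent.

€51.68

Risk-neutral probability p = (e^0.08 − 0.9)/(1.1 − 0.9) = 0.1833/0.2000 = 0.9164
Terminal stock prices: S_uuu = 199.7, S_uud = 163.4, S_udd = 133.7, S_ddd = 109.4
Terminal payoffs (S − K): max(74.65, 0) = 74.65, max(38.35, 0) = 38.35, max(8.65, 0) = 8.65, max(-15.65, 0) = 0
Node uu (S = 181.5): V_uu = e^(−0.08)·[0.9164·74.6500 + 0.0836·38.3500] = 66.1105
Node ud (S = 148.5): V_ud = e^(−0.08)·[0.9164·38.3500 + 0.0836·8.6500] = 33.1105
Node dd (S = 121.5): V_dd = e^(−0.08)·[0.9164·8.6500 + 0.0836·0.0000] = 7.3177
Node u (S = 165): V_u = e^(−0.08)·[0.9164·66.1105 + 0.0836·33.1105] = 58.4820
Node d (S = 135): V_d = e^(−0.08)·[0.9164·33.1105 + 0.0836·7.3177] = 28.5752
Node 0 (S = 150): V_0 = e^(−0.08)·[0.9164·58.4820 + 0.0836·28.5752] = 51.6787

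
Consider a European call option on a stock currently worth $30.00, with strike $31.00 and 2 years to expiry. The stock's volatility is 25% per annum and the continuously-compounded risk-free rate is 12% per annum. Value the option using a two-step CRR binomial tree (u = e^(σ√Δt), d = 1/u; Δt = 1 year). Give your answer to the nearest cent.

CRR parameters: u = e^(σ√Δt) = e^(0.25·√1) = 1.2840, d = 1/u = 0.7788
Per-period rate: rΔt = 0.12·1 = 0.12, so R = e^0.12 = 1.1275
Risk-neutral probability p = (e^0.12 − 0.7788)/(1.2840 − 0.7788) = 0.3487/0.5052 = 0.6902
Terminal stock prices: S_uu = 49.46, S_ud = 30, S_dd = 18.2
Terminal payoffs (S − K): max(18.46, 0) = 18.46, max(-1, 0) = 0, max(-12.8, 0) = 0
Node u (S = 38.52): V_u = e^(−0.12)·[0.6902·18.4616 + 0.3098·0.0000] = 11.3010
Node d (S = 23.36): V_d = e^(−0.12)·[0.6902·0.0000 + 0.3098·0.0000] = 0.0000
Node 0 (S = 30): V_0 = e^(−0.12)·[0.6902·11.3010 + 0.3098·0.0000] = 6.9177

$6.92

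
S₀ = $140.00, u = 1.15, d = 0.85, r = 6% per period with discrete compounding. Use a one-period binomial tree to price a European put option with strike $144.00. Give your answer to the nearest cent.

Risk-neutral probability p = (1 + 0.06 − 0.85)/(1.15 − 0.85) = 0.2100/0.3000 = 0.7000
Terminal stock prices: S_u = 161, S_d = 119
Terminal payoffs (K − S): max(-17, 0) = 0, max(25, 0) = 25
Node 0 (S = 140): V_0 = 1/1.06·[0.7000·0.0000 + 0.3000·25.0000] = 7.0755

$7.08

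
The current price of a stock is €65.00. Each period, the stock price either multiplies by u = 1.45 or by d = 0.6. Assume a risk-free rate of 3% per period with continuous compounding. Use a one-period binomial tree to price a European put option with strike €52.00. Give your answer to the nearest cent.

€6.23

Risk-neutral probability p = (e^0.03 − 0.6)/(1.45 − 0.6) = 0.4305/0.8500 = 0.5064
Terminal stock prices: S_u = 94.25, S_d = 39
Terminal payoffs (K − S): max(-42.25, 0) = 0, max(13, 0) = 13
Node 0 (S = 65): V_0 = e^(−0.03)·[0.5064·0.0000 + 0.4936·13.0000] = 6.2269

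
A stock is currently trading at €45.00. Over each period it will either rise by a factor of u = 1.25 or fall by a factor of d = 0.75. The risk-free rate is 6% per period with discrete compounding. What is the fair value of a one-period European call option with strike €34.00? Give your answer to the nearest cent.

Risk-neutral probability p = (1 + 0.06 − 0.75)/(1.25 − 0.75) = 0.3100/0.5000 = 0.6200
Terminal stock prices: S_u = 56.25, S_d = 33.75
Terminal payoffs (S − K): max(22.25, 0) = 22.25, max(-0.25, 0) = 0
Node 0 (S = 45): V_0 = 1/1.06·[0.6200·22.2500 + 0.3800·0.0000] = 13.0142

€13.01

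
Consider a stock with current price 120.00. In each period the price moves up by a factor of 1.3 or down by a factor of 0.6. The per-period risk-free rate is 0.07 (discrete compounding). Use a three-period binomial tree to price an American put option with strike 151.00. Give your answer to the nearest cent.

38.86

Risk-neutral probability p = (1 + 0.07 − 0.6)/(1.3 − 0.6) = 0.4700/0.7000 = 0.6714
Terminal stock prices: S_uuu = 263.6, S_uud = 121.7, S_udd = 56.16, S_ddd = 25.92
Terminal payoffs (K − S): max(-112.6, 0) = 0, max(29.32, 0) = 29.32, max(94.84, 0) = 94.84, max(125.1, 0) = 125.1
Node uu (S = 202.8): continuation = 1/1.07·[0.6714·0.0000 + 0.3286·29.3200] = 9.0035; exercise value = 0.0000 ≤ continuation, so V_uu = 9.0035
Node ud (S = 93.6): continuation = 1/1.07·[0.6714·29.3200 + 0.3286·94.8400] = 47.5215; exercise value = 57.4000 > continuation, so V_ud = 57.4000 (exercise)
Node dd (S = 43.2): continuation = 1/1.07·[0.6714·94.8400 + 0.3286·125.0800] = 97.9215; exercise value = 107.8000 > continuation, so V_dd = 107.8000 (exercise)
Node u (S = 156): continuation = 1/1.07·[0.6714·9.0035 + 0.3286·57.4000] = 23.2759; exercise value = 0.0000 ≤ continuation, so V_u = 23.2759
Node d (S = 72): continuation = 1/1.07·[0.6714·57.4000 + 0.3286·107.8000] = 69.1215; exercise value = 79.0000 > continuation, so V_d = 79.0000 (exercise)
Node 0 (S = 120): continuation = 1/1.07·[0.6714·23.2759 + 0.3286·79.0000] = 38.8647; exercise value = 31.0000 ≤ continuation, so V_0 = 38.8647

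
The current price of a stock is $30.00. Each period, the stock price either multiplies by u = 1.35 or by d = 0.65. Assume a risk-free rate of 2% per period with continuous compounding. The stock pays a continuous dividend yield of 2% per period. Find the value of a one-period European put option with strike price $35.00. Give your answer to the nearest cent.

$7.60

Per-period risk-free factor R = e^0.02 = 1.0202; dividend-adjusted growth = e^(0.02−0.02) = 1.0000.
Risk-neutral probability p = (1.0000 − 0.65)/(1.35 − 0.65) = 0.3500/0.7000 = 0.5000
Terminal stock prices: S_u = 40.5, S_d = 19.5
Terminal payoffs (K − S): max(-5.5, 0) = 0, max(15.5, 0) = 15.5
Node 0 (S = 30): V_0 = e^(−0.02)·[0.5000·0.0000 + 0.5000·15.5000] = 7.5965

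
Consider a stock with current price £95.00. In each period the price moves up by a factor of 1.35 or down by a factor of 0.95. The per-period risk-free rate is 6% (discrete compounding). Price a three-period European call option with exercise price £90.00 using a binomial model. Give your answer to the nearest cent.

£22.17

Risk-neutral probability p = (1 + 0.06 − 0.95)/(1.35 − 0.95) = 0.1100/0.4000 = 0.2750
Terminal stock prices: S_uuu = 233.7, S_uud = 164.5, S_udd = 115.7, S_ddd = 81.45
Terminal payoffs (S − K): max(143.7, 0) = 143.7, max(74.48, 0) = 74.48, max(25.75, 0) = 25.75, max(-8.549, 0) = 0
Node uu (S = 173.1): V_uu = 1/1.06·[0.2750·143.7356 + 0.7250·74.4806] = 88.2318
Node ud (S = 121.8): V_ud = 1/1.06·[0.2750·74.4806 + 0.7250·25.7456] = 36.9318
Node dd (S = 85.74): V_dd = 1/1.06·[0.2750·25.7456 + 0.7250·0.0000] = 6.6793
Node u (S = 128.2): V_u = 1/1.06·[0.2750·88.2318 + 0.7250·36.9318] = 48.1503
Node d (S = 90.25): V_d = 1/1.06·[0.2750·36.9318 + 0.7250·6.6793] = 14.1498
Node 0 (S = 95): V_0 = 1/1.06·[0.2750·48.1503 + 0.7250·14.1498] = 22.1697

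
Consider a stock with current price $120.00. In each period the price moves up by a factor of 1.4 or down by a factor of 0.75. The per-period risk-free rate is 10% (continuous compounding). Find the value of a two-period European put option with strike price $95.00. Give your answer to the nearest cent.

Risk-neutral probability p = (e^0.1 − 0.75)/(1.4 − 0.75) = 0.3552/0.6500 = 0.5464
Terminal stock prices: S_uu = 235.2, S_ud = 126, S_dd = 67.5
Terminal payoffs (K − S): max(-140.2, 0) = 0, max(-31, 0) = 0, max(27.5, 0) = 27.5
Node u (S = 168): V_u = e^(−0.1)·[0.5464·0.0000 + 0.4536·0.0000] = 0.0000
Node d (S = 90): V_d = e^(−0.1)·[0.5464·0.0000 + 0.4536·27.5000] = 11.2865
Node 0 (S = 120): V_0 = e^(−0.1)·[0.5464·0.0000 + 0.4536·11.2865] = 4.6322

$4.63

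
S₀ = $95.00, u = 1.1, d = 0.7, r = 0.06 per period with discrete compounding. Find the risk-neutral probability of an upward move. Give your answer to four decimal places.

p = 0.9000

Risk-neutral probability p = (1 + 0.06 − 0.7)/(1.1 − 0.7) = 0.3600/0.4000 = 0.9000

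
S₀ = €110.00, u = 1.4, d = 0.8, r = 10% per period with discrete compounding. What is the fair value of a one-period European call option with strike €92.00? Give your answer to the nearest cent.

€28.18

Risk-neutral probability p = (1 + 0.1 − 0.8)/(1.4 − 0.8) = 0.3000/0.6000 = 0.5000
Terminal stock prices: S_u = 154, S_d = 88
Terminal payoffs (S − K): max(62, 0) = 62, max(-4, 0) = 0
Node 0 (S = 110): V_0 = 1/1.1·[0.5000·62.0000 + 0.5000·0.0000] = 28.1818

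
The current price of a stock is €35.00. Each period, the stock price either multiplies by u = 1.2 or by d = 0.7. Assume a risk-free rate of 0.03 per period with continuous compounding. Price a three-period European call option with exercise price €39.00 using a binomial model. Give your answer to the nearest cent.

€5.67

Risk-neutral probability p = (e^0.03 − 0.7)/(1.2 − 0.7) = 0.3305/0.5000 = 0.6609
Terminal stock prices: S_uuu = 60.48, S_uud = 35.28, S_udd = 20.58, S_ddd = 12
Terminal payoffs (S − K): max(21.48, 0) = 21.48, max(-3.72, 0) = 0, max(-18.42, 0) = 0, max(-27, 0) = 0
Node uu (S = 50.4): V_uu = e^(−0.03)·[0.6609·21.4800 + 0.3391·0.0000] = 13.7768
Node ud (S = 29.4): V_ud = e^(−0.03)·[0.6609·0.0000 + 0.3391·0.0000] = 0.0000
Node dd (S = 17.15): V_dd = e^(−0.03)·[0.6609·0.0000 + 0.3391·0.0000] = 0.0000
Node u (S = 42): V_u = e^(−0.03)·[0.6609·13.7768 + 0.3391·0.0000] = 8.8361
Node d (S = 24.5): V_d = e^(−0.03)·[0.6609·0.0000 + 0.3391·0.0000] = 0.0000
Node 0 (S = 35): V_0 = e^(−0.03)·[0.6609·8.8361 + 0.3391·0.0000] = 5.6673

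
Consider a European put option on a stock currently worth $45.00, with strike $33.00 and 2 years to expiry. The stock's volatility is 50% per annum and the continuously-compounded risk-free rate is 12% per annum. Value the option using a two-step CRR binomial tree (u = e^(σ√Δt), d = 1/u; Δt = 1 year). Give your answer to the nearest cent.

$3.24

CRR parameters: u = e^(σ√Δt) = e^(0.5·√1) = 1.6487, d = 1/u = 0.6065
Per-period rate: rΔt = 0.12·1 = 0.12, so R = e^0.12 = 1.1275
Risk-neutral probability p = (e^0.12 − 0.6065)/(1.6487 − 0.6065) = 0.5210/1.0422 = 0.4999
Terminal stock prices: S_uu = 122.3, S_ud = 45, S_dd = 16.55
Terminal payoffs (K − S): max(-89.32, 0) = 0, max(-12, 0) = 0, max(16.45, 0) = 16.45
Node u (S = 74.19): V_u = e^(−0.12)·[0.4999·0.0000 + 0.5001·0.0000] = 0.0000
Node d (S = 27.29): V_d = e^(−0.12)·[0.4999·0.0000 + 0.5001·16.4454] = 7.2947
Node 0 (S = 45): V_0 = e^(−0.12)·[0.4999·0.0000 + 0.5001·7.2947] = 3.2357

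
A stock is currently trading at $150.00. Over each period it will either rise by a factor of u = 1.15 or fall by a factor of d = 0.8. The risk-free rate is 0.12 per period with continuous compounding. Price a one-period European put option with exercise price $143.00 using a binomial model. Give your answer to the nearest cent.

$1.31

Risk-neutral probability p = (e^0.12 − 0.8)/(1.15 − 0.8) = 0.3275/0.3500 = 0.9357
Terminal stock prices: S_u = 172.5, S_d = 120
Terminal payoffs (K − S): max(-29.5, 0) = 0, max(23, 0) = 23
Node 0 (S = 150): V_0 = e^(−0.12)·[0.9357·0.0000 + 0.0643·23.0000] = 1.3116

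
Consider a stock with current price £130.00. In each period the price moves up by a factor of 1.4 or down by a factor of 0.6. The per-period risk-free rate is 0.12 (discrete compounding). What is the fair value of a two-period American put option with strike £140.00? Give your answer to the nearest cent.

Risk-neutral probability p = (1 + 0.12 − 0.6)/(1.4 − 0.6) = 0.5200/0.8000 = 0.6500
Terminal stock prices: S_uu = 254.8, S_ud = 109.2, S_dd = 46.8
Terminal payoffs (K − S): max(-114.8, 0) = 0, max(30.8, 0) = 30.8, max(93.2, 0) = 93.2
Node u (S = 182): continuation = 1/1.12·[0.6500·0.0000 + 0.3500·30.8000] = 9.6250; exercise value = 0.0000 ≤ continuation, so V_u = 9.6250
Node d (S = 78): continuation = 1/1.12·[0.6500·30.8000 + 0.3500·93.2000] = 47.0000; exercise value = 62.0000 > continuation, so V_d = 62.0000 (exercise)
Node 0 (S = 130): continuation = 1/1.12·[0.6500·9.6250 + 0.3500·62.0000] = 24.9609; exercise value = 10.0000 ≤ continuation, so V_0 = 24.9609

£24.96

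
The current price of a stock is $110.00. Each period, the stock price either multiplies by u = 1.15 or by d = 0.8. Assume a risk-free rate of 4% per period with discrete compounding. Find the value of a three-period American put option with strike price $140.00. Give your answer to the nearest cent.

Risk-neutral probability p = (1 + 0.04 − 0.8)/(1.15 − 0.8) = 0.2400/0.3500 = 0.6857
Terminal stock prices: S_uuu = 167.3, S_uud = 116.4, S_udd = 80.96, S_ddd = 56.32
Terminal payoffs (K − S): max(-27.3, 0) = 0, max(23.62, 0) = 23.62, max(59.04, 0) = 59.04, max(83.68, 0) = 83.68
Node uu (S = 145.5): continuation = 1/1.04·[0.6857·0.0000 + 0.3143·23.6200] = 7.1379; exercise value = 0.0000 ≤ continuation, so V_uu = 7.1379
Node ud (S = 101.2): continuation = 1/1.04·[0.6857·23.6200 + 0.3143·59.0400] = 33.4154; exercise value = 38.8000 > continuation, so V_ud = 38.8000 (exercise)
Node dd (S = 70.4): continuation = 1/1.04·[0.6857·59.0400 + 0.3143·83.6800] = 64.2154; exercise value = 69.6000 > continuation, so V_dd = 69.6000 (exercise)
Node u (S = 126.5): continuation = 1/1.04·[0.6857·7.1379 + 0.3143·38.8000] = 16.4316; exercise value = 13.5000 ≤ continuation, so V_u = 16.4316
Node d (S = 88): continuation = 1/1.04·[0.6857·38.8000 + 0.3143·69.6000] = 46.6154; exercise value = 52.0000 > continuation, so V_d = 52.0000 (exercise)
Node 0 (S = 110): continuation = 1/1.04·[0.6857·16.4316 + 0.3143·52.0000] = 26.5483; exercise value = 30.0000 > continuation, so V_0 = 30.0000 (exercise)

$30.00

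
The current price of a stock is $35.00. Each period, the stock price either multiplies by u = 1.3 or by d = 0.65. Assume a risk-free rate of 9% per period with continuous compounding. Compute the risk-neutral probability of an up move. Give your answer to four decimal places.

Risk-neutral probability p = (e^0.09 − 0.65)/(1.3 − 0.65) = 0.4442/0.6500 = 0.6833

p = 0.6833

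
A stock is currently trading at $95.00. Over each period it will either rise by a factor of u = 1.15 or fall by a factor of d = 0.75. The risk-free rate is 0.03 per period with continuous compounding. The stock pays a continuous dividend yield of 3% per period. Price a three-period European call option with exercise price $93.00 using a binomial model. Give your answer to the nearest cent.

$11.98

Per-period risk-free factor R = e^0.03 = 1.0305; dividend-adjusted growth = e^(0.03−0.03) = 1.0000.
Risk-neutral probability p = (1.0000 − 0.75)/(1.15 − 0.75) = 0.2500/0.4000 = 0.6250
Terminal stock prices: S_uuu = 144.5, S_uud = 94.23, S_udd = 61.45, S_ddd = 40.08
Terminal payoffs (S − K): max(51.48, 0) = 51.48, max(1.228, 0) = 1.228, max(-31.55, 0) = 0, max(-52.92, 0) = 0
Node uu (S = 125.6): V_uu = e^(−0.03)·[0.6250·51.4831 + 0.3750·1.2281] = 31.6729
Node ud (S = 81.94): V_ud = e^(−0.03)·[0.6250·1.2281 + 0.3750·0.0000] = 0.7449
Node dd (S = 53.44): V_dd = e^(−0.03)·[0.6250·0.0000 + 0.3750·0.0000] = 0.0000
Node u (S = 109.2): V_u = e^(−0.03)·[0.6250·31.6729 + 0.3750·0.7449] = 19.4816
Node d (S = 71.25): V_d = e^(−0.03)·[0.6250·0.7449 + 0.3750·0.0000] = 0.4518
Node 0 (S = 95): V_0 = e^(−0.03)·[0.6250·19.4816 + 0.3750·0.4518] = 11.9806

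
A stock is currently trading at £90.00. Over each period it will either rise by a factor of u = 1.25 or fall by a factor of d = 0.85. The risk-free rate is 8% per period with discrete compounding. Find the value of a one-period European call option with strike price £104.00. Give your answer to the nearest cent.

£4.53

Risk-neutral probability p = (1 + 0.08 − 0.85)/(1.25 − 0.85) = 0.2300/0.4000 = 0.5750
Terminal stock prices: S_u = 112.5, S_d = 76.5
Terminal payoffs (S − K): max(8.5, 0) = 8.5, max(-27.5, 0) = 0
Node 0 (S = 90): V_0 = 1/1.08·[0.5750·8.5000 + 0.4250·0.0000] = 4.5255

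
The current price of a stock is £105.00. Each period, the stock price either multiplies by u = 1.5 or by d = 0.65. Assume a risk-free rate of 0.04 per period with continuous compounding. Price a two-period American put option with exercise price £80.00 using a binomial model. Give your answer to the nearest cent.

£9.60

Risk-neutral probability p = (e^0.04 − 0.65)/(1.5 − 0.65) = 0.3908/0.8500 = 0.4598
Terminal stock prices: S_uu = 236.2, S_ud = 102.4, S_dd = 44.36
Terminal payoffs (K − S): max(-156.2, 0) = 0, max(-22.38, 0) = 0, max(35.64, 0) = 35.64
Node u (S = 157.5): continuation = e^(−0.04)·[0.4598·0.0000 + 0.5402·0.0000] = 0.0000; exercise value = 0.0000 ≤ continuation, so V_u = 0.0000
Node d (S = 68.25): continuation = e^(−0.04)·[0.4598·0.0000 + 0.5402·35.6375] = 18.4973; exercise value = 11.7500 ≤ continuation, so V_d = 18.4973
Node 0 (S = 105): continuation = e^(−0.04)·[0.4598·0.0000 + 0.5402·18.4973] = 9.6008; exercise value = 0.0000 ≤ continuation, so V_0 = 9.6008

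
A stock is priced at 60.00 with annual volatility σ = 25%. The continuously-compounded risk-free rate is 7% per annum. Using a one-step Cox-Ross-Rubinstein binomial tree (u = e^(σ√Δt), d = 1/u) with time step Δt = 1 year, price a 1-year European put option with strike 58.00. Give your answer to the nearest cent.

CRR parameters: u = e^(σ√Δt) = e^(0.25·√1) = 1.2840, d = 1/u = 0.7788
Per-period rate: rΔt = 0.07·1 = 0.07, so R = e^0.07 = 1.0725
Risk-neutral probability p = (e^0.07 − 0.7788)/(1.2840 − 0.7788) = 0.2937/0.5052 = 0.5813
Terminal stock prices: S_u = 77.04, S_d = 46.73
Terminal payoffs (K − S): max(-19.04, 0) = 0, max(11.27, 0) = 11.27
Node 0 (S = 60): V_0 = e^(−0.07)·[0.5813·0.0000 + 0.4187·11.2720] = 4.4001

4.40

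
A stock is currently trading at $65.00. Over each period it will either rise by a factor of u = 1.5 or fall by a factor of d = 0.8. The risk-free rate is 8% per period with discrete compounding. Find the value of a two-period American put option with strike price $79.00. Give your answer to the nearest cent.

$15.21

Risk-neutral probability p = (1 + 0.08 − 0.8)/(1.5 − 0.8) = 0.2800/0.7000 = 0.4000
Terminal stock prices: S_uu = 146.2, S_ud = 78, S_dd = 41.6
Terminal payoffs (K − S): max(-67.25, 0) = 0, max(1, 0) = 1, max(37.4, 0) = 37.4
Node u (S = 97.5): continuation = 1/1.08·[0.4000·0.0000 + 0.6000·1.0000] = 0.5556; exercise value = 0.0000 ≤ continuation, so V_u = 0.5556
Node d (S = 52): continuation = 1/1.08·[0.4000·1.0000 + 0.6000·37.4000] = 21.1481; exercise value = 27.0000 > continuation, so V_d = 27.0000 (exercise)
Node 0 (S = 65): continuation = 1/1.08·[0.4000·0.5556 + 0.6000·27.0000] = 15.2058; exercise value = 14.0000 ≤ continuation, so V_0 = 15.2058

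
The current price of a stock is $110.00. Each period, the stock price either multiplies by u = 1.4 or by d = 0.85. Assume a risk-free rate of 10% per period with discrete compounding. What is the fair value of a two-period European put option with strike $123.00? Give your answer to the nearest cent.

$10.70

Risk-neutral probability p = (1 + 0.1 − 0.85)/(1.4 − 0.85) = 0.2500/0.5500 = 0.4545
Terminal stock prices: S_uu = 215.6, S_ud = 130.9, S_dd = 79.47
Terminal payoffs (K − S): max(-92.6, 0) = 0, max(-7.9, 0) = 0, max(43.53, 0) = 43.53
Node u (S = 154): V_u = 1/1.1·[0.4545·0.0000 + 0.5455·0.0000] = 0.0000
Node d (S = 93.5): V_d = 1/1.1·[0.4545·0.0000 + 0.5455·43.5250] = 21.5826
Node 0 (S = 110): V_0 = 1/1.1·[0.4545·0.0000 + 0.5455·21.5826] = 10.7021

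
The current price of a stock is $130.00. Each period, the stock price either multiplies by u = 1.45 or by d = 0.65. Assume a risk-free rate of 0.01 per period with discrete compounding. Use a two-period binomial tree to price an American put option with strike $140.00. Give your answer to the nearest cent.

Risk-neutral probability p = (1 + 0.01 − 0.65)/(1.45 − 0.65) = 0.3600/0.8000 = 0.4500
Terminal stock prices: S_uu = 273.3, S_ud = 122.5, S_dd = 54.93
Terminal payoffs (K − S): max(-133.3, 0) = 0, max(17.47, 0) = 17.47, max(85.07, 0) = 85.07
Node u (S = 188.5): continuation = 1/1.01·[0.4500·0.0000 + 0.5500·17.4750] = 9.5161; exercise value = 0.0000 ≤ continuation, so V_u = 9.5161
Node d (S = 84.5): continuation = 1/1.01·[0.4500·17.4750 + 0.5500·85.0750] = 54.1139; exercise value = 55.5000 > continuation, so V_d = 55.5000 (exercise)
Node 0 (S = 130): continuation = 1/1.01·[0.4500·9.5161 + 0.5500·55.5000] = 34.4626; exercise value = 10.0000 ≤ continuation, so V_0 = 34.4626

$34.46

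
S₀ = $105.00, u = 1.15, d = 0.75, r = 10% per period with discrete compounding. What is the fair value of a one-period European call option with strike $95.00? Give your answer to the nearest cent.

$20.48

Risk-neutral probability p = (1 + 0.1 − 0.75)/(1.15 − 0.75) = 0.3500/0.4000 = 0.8750
Terminal stock prices: S_u = 120.7, S_d = 78.75
Terminal payoffs (S − K): max(25.75, 0) = 25.75, max(-16.25, 0) = 0
Node 0 (S = 105): V_0 = 1/1.1·[0.8750·25.7500 + 0.1250·0.0000] = 20.4830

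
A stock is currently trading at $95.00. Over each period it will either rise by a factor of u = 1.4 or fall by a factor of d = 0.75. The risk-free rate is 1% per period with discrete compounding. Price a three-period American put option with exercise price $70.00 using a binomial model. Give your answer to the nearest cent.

$6.27

Risk-neutral probability p = (1 + 0.01 − 0.75)/(1.4 − 0.75) = 0.2600/0.6500 = 0.4000
Terminal stock prices: S_uuu = 260.7, S_uud = 139.6, S_udd = 74.81, S_ddd = 40.08
Terminal payoffs (K − S): max(-190.7, 0) = 0, max(-69.65, 0) = 0, max(-4.812, 0) = 0, max(29.92, 0) = 29.92
Node uu (S = 186.2): continuation = 1/1.01·[0.4000·0.0000 + 0.6000·0.0000] = 0.0000; exercise value = 0.0000 ≤ continuation, so V_uu = 0.0000
Node ud (S = 99.75): continuation = 1/1.01·[0.4000·0.0000 + 0.6000·0.0000] = 0.0000; exercise value = 0.0000 ≤ continuation, so V_ud = 0.0000
Node dd (S = 53.44): continuation = 1/1.01·[0.4000·0.0000 + 0.6000·29.9219] = 17.7754; exercise value = 16.5625 ≤ continuation, so V_dd = 17.7754
Node u (S = 133): continuation = 1/1.01·[0.4000·0.0000 + 0.6000·0.0000] = 0.0000; exercise value = 0.0000 ≤ continuation, so V_u = 0.0000
Node d (S = 71.25): continuation = 1/1.01·[0.4000·0.0000 + 0.6000·17.7754] = 10.5596; exercise value = 0.0000 ≤ continuation, so V_d = 10.5596
Node 0 (S = 95): continuation = 1/1.01·[0.4000·0.0000 + 0.6000·10.5596] = 6.2730; exercise value = 0.0000 ≤ continuation, so V_0 = 6.2730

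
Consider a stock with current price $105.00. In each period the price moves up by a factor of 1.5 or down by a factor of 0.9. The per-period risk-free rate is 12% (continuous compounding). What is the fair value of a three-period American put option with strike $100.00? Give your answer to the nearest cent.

$4.53

Risk-neutral probability p = (e^0.12 − 0.9)/(1.5 − 0.9) = 0.2275/0.6000 = 0.3792
Terminal stock prices: S_uuu = 354.4, S_uud = 212.6, S_udd = 127.6, S_ddd = 76.55
Terminal payoffs (K − S): max(-254.4, 0) = 0, max(-112.6, 0) = 0, max(-27.58, 0) = 0, max(23.45, 0) = 23.45
Node uu (S = 236.2): continuation = e^(−0.12)·[0.3792·0.0000 + 0.6208·0.0000] = 0.0000; exercise value = 0.0000 ≤ continuation, so V_uu = 0.0000
Node ud (S = 141.8): continuation = e^(−0.12)·[0.3792·0.0000 + 0.6208·0.0000] = 0.0000; exercise value = 0.0000 ≤ continuation, so V_ud = 0.0000
Node dd (S = 85.05): continuation = e^(−0.12)·[0.3792·0.0000 + 0.6208·23.4550] = 12.9151; exercise value = 14.9500 > continuation, so V_dd = 14.9500 (exercise)
Node u (S = 157.5): continuation = e^(−0.12)·[0.3792·0.0000 + 0.6208·0.0000] = 0.0000; exercise value = 0.0000 ≤ continuation, so V_u = 0.0000
Node d (S = 94.5): continuation = e^(−0.12)·[0.3792·0.0000 + 0.6208·14.9500] = 8.2320; exercise value = 5.5000 ≤ continuation, so V_d = 8.2320
Node 0 (S = 105): continuation = e^(−0.12)·[0.3792·0.0000 + 0.6208·8.2320] = 4.5328; exercise value = 0.0000 ≤ continuation, so V_0 = 4.5328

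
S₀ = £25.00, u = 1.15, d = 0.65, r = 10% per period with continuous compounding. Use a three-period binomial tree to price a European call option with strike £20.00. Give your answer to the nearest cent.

Risk-neutral probability p = (e^0.1 − 0.65)/(1.15 − 0.65) = 0.4552/0.5000 = 0.9103
Terminal stock prices: S_uuu = 38.02, S_uud = 21.49, S_udd = 12.15, S_ddd = 6.866
Terminal payoffs (S − K): max(18.02, 0) = 18.02, max(1.491, 0) = 1.491, max(-7.853, 0) = 0, max(-13.13, 0) = 0
Node uu (S = 33.06): V_uu = e^(−0.1)·[0.9103·18.0219 + 0.0897·1.4906] = 14.9658
Node ud (S = 18.69): V_ud = e^(−0.1)·[0.9103·1.4906 + 0.0897·0.0000] = 1.2278
Node dd (S = 10.56): V_dd = e^(−0.1)·[0.9103·0.0000 + 0.0897·0.0000] = 0.0000
Node u (S = 28.75): V_u = e^(−0.1)·[0.9103·14.9658 + 0.0897·1.2278] = 12.4271
Node d (S = 16.25): V_d = e^(−0.1)·[0.9103·1.2278 + 0.0897·0.0000] = 1.0114
Node 0 (S = 25): V_0 = e^(−0.1)·[0.9103·12.4271 + 0.0897·1.0114] = 10.3184

£10.32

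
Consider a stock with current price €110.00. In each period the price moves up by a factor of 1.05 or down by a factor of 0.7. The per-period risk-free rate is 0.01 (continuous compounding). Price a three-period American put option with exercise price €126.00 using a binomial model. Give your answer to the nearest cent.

Risk-neutral probability p = (e^0.01 − 0.7)/(1.05 − 0.7) = 0.3101/0.3500 = 0.8859
Terminal stock prices: S_uuu = 127.3, S_uud = 84.89, S_udd = 56.59, S_ddd = 37.73
Terminal payoffs (K − S): max(-1.339, 0) = 0, max(41.11, 0) = 41.11, max(69.41, 0) = 69.41, max(88.27, 0) = 88.27
Node uu (S = 121.3): continuation = e^(−0.01)·[0.8859·0.0000 + 0.1141·41.1075] = 4.6454; exercise value = 4.7250 > continuation, so V_uu = 4.7250 (exercise)
Node ud (S = 80.85): continuation = e^(−0.01)·[0.8859·41.1075 + 0.1141·69.4050] = 43.8963; exercise value = 45.1500 > continuation, so V_ud = 45.1500 (exercise)
Node dd (S = 53.9): continuation = e^(−0.01)·[0.8859·69.4050 + 0.1141·88.2700] = 70.8463; exercise value = 72.1000 > continuation, so V_dd = 72.1000 (exercise)
Node u (S = 115.5): continuation = e^(−0.01)·[0.8859·4.7250 + 0.1141·45.1500] = 9.2463; exercise value = 10.5000 > continuation, so V_u = 10.5000 (exercise)
Node d (S = 77): continuation = e^(−0.01)·[0.8859·45.1500 + 0.1141·72.1000] = 47.7463; exercise value = 49.0000 > continuation, so V_d = 49.0000 (exercise)
Node 0 (S = 110): continuation = e^(−0.01)·[0.8859·10.5000 + 0.1141·49.0000] = 14.7463; exercise value = 16.0000 > continuation, so V_0 = 16.0000 (exercise)

€16.00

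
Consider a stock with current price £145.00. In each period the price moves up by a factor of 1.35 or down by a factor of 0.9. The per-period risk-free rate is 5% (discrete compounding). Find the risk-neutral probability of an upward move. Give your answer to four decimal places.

p = 0.3333

Risk-neutral probability p = (1 + 0.05 − 0.9)/(1.35 − 0.9) = 0.1500/0.4500 = 0.3333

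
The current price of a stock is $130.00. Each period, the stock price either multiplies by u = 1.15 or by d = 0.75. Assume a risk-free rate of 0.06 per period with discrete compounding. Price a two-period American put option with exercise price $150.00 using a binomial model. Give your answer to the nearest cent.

$20.00

Risk-neutral probability p = (1 + 0.06 − 0.75)/(1.15 − 0.75) = 0.3100/0.4000 = 0.7750
Terminal stock prices: S_uu = 171.9, S_ud = 112.1, S_dd = 73.12
Terminal payoffs (K − S): max(-21.92, 0) = 0, max(37.88, 0) = 37.88, max(76.88, 0) = 76.88
Node u (S = 149.5): continuation = 1/1.06·[0.7750·0.0000 + 0.2250·37.8750] = 8.0395; exercise value = 0.5000 ≤ continuation, so V_u = 8.0395
Node d (S = 97.5): continuation = 1/1.06·[0.7750·37.8750 + 0.2250·76.8750] = 44.0094; exercise value = 52.5000 > continuation, so V_d = 52.5000 (exercise)
Node 0 (S = 130): continuation = 1/1.06·[0.7750·8.0395 + 0.2250·52.5000] = 17.0218; exercise value = 20.0000 > continuation, so V_0 = 20.0000 (exercise)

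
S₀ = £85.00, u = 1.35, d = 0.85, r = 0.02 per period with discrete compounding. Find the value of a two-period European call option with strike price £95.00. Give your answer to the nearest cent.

£7.75

Risk-neutral probability p = (1 + 0.02 − 0.85)/(1.35 − 0.85) = 0.1700/0.5000 = 0.3400
Terminal stock prices: S_uu = 154.9, S_ud = 97.54, S_dd = 61.41
Terminal payoffs (S − K): max(59.91, 0) = 59.91, max(2.538, 0) = 2.538, max(-33.59, 0) = 0
Node u (S = 114.8): V_u = 1/1.02·[0.3400·59.9125 + 0.6600·2.5375] = 21.6127
Node d (S = 72.25): V_d = 1/1.02·[0.3400·2.5375 + 0.6600·0.0000] = 0.8458
Node 0 (S = 85): V_0 = 1/1.02·[0.3400·21.6127 + 0.6600·0.8458] = 7.7516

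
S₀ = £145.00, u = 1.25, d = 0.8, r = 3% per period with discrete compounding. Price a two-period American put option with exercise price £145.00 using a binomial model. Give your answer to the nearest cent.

Risk-neutral probability p = (1 + 0.03 − 0.8)/(1.25 − 0.8) = 0.2300/0.4500 = 0.5111
Terminal stock prices: S_uu = 226.6, S_ud = 145, S_dd = 92.8
Terminal payoffs (K − S): max(-81.56, 0) = 0, max(0, 0) = 0, max(52.2, 0) = 52.2
Node u (S = 181.2): continuation = 1/1.03·[0.5111·0.0000 + 0.4889·0.0000] = 0.0000; exercise value = 0.0000 ≤ continuation, so V_u = 0.0000
Node d (S = 116): continuation = 1/1.03·[0.5111·0.0000 + 0.4889·52.2000] = 24.7767; exercise value = 29.0000 > continuation, so V_d = 29.0000 (exercise)
Node 0 (S = 145): continuation = 1/1.03·[0.5111·0.0000 + 0.4889·29.0000] = 13.7648; exercise value = 0.0000 ≤ continuation, so V_0 = 13.7648

£13.76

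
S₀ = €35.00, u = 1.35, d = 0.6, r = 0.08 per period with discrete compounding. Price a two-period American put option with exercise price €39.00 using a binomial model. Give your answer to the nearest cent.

€8.10

Risk-neutral probability p = (1 + 0.08 − 0.6)/(1.35 − 0.6) = 0.4800/0.7500 = 0.6400
Terminal stock prices: S_uu = 63.79, S_ud = 28.35, S_dd = 12.6
Terminal payoffs (K − S): max(-24.79, 0) = 0, max(10.65, 0) = 10.65, max(26.4, 0) = 26.4
Node u (S = 47.25): continuation = 1/1.08·[0.6400·0.0000 + 0.3600·10.6500] = 3.5500; exercise value = 0.0000 ≤ continuation, so V_u = 3.5500
Node d (S = 21): continuation = 1/1.08·[0.6400·10.6500 + 0.3600·26.4000] = 15.1111; exercise value = 18.0000 > continuation, so V_d = 18.0000 (exercise)
Node 0 (S = 35): continuation = 1/1.08·[0.6400·3.5500 + 0.3600·18.0000] = 8.1037; exercise value = 4.0000 ≤ continuation, so V_0 = 8.1037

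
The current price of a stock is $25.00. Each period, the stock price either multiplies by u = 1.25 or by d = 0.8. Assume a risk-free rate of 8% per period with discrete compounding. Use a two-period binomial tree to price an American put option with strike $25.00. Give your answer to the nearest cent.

$1.75

Risk-neutral probability p = (1 + 0.08 − 0.8)/(1.25 − 0.8) = 0.2800/0.4500 = 0.6222
Terminal stock prices: S_uu = 39.06, S_ud = 25, S_dd = 16
Terminal payoffs (K − S): max(-14.06, 0) = 0, max(0, 0) = 0, max(9, 0) = 9
Node u (S = 31.25): continuation = 1/1.08·[0.6222·0.0000 + 0.3778·0.0000] = 0.0000; exercise value = 0.0000 ≤ continuation, so V_u = 0.0000
Node d (S = 20): continuation = 1/1.08·[0.6222·0.0000 + 0.3778·9.0000] = 3.1481; exercise value = 5.0000 > continuation, so V_d = 5.0000 (exercise)
Node 0 (S = 25): continuation = 1/1.08·[0.6222·0.0000 + 0.3778·5.0000] = 1.7490; exercise value = 0.0000 ≤ continuation, so V_0 = 1.7490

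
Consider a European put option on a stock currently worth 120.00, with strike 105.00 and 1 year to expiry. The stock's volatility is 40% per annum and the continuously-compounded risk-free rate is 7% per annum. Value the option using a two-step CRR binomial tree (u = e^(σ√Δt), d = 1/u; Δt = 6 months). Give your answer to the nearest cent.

CRR parameters: u = e^(σ√Δt) = e^(0.4·√0.5) = 1.3269, d = 1/u = 0.7536
Per-period rate: rΔt = 0.07·0.5 = 0.035, so R = e^0.035 = 1.0356
Risk-neutral probability p = (e^0.035 − 0.7536)/(1.3269 − 0.7536) = 0.2820/0.5733 = 0.4919
Terminal stock prices: S_uu = 211.3, S_ud = 120, S_dd = 68.16
Terminal payoffs (K − S): max(-106.3, 0) = 0, max(-15, 0) = 0, max(36.84, 0) = 36.84
Node u (S = 159.2): V_u = e^(−0.035)·[0.4919·0.0000 + 0.5081·0.0000] = 0.0000
Node d (S = 90.44): V_d = e^(−0.035)·[0.4919·0.0000 + 0.5081·36.8435] = 18.0766
Node 0 (S = 120): V_0 = e^(−0.035)·[0.4919·0.0000 + 0.5081·18.0766] = 8.8689

8.87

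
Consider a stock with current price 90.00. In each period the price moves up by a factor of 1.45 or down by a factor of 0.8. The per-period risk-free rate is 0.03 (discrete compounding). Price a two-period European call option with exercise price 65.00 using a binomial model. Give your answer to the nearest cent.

Risk-neutral probability p = (1 + 0.03 − 0.8)/(1.45 − 0.8) = 0.2300/0.6500 = 0.3538
Terminal stock prices: S_uu = 189.2, S_ud = 104.4, S_dd = 57.6
Terminal payoffs (S − K): max(124.2, 0) = 124.2, max(39.4, 0) = 39.4, max(-7.4, 0) = 0
Node u (S = 130.5): V_u = 1/1.03·[0.3538·124.2250 + 0.6462·39.4000] = 67.3932
Node d (S = 72): V_d = 1/1.03·[0.3538·39.4000 + 0.6462·0.0000] = 13.5355
Node 0 (S = 90): V_0 = 1/1.03·[0.3538·67.3932 + 0.6462·13.5355] = 31.6435

31.64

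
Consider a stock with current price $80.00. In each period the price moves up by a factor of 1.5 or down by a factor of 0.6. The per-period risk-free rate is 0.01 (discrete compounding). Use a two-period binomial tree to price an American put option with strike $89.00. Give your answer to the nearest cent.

$26.23

Risk-neutral probability p = (1 + 0.01 − 0.6)/(1.5 − 0.6) = 0.4100/0.9000 = 0.4556
Terminal stock prices: S_uu = 180, S_ud = 72, S_dd = 28.8
Terminal payoffs (K − S): max(-91, 0) = 0, max(17, 0) = 17, max(60.2, 0) = 60.2
Node u (S = 120): continuation = 1/1.01·[0.4556·0.0000 + 0.5444·17.0000] = 9.1639; exercise value = 0.0000 ≤ continuation, so V_u = 9.1639
Node d (S = 48): continuation = 1/1.01·[0.4556·17.0000 + 0.5444·60.2000] = 40.1188; exercise value = 41.0000 > continuation, so V_d = 41.0000 (exercise)
Node 0 (S = 80): continuation = 1/1.01·[0.4556·9.1639 + 0.5444·41.0000] = 26.2345; exercise value = 9.0000 ≤ continuation, so V_0 = 26.2345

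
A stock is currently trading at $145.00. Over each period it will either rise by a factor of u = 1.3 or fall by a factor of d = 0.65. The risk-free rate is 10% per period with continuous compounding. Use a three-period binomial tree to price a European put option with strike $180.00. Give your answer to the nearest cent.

Risk-neutral probability p = (e^0.1 − 0.65)/(1.3 − 0.65) = 0.4552/0.6500 = 0.7003
Terminal stock prices: S_uuu = 318.6, S_uud = 159.3, S_udd = 79.64, S_ddd = 39.82
Terminal payoffs (K − S): max(-138.6, 0) = 0, max(20.72, 0) = 20.72, max(100.4, 0) = 100.4, max(140.2, 0) = 140.2
Node uu (S = 245.1): V_uu = e^(−0.1)·[0.7003·0.0000 + 0.2997·20.7175] = 5.6189
Node ud (S = 122.5): V_ud = e^(−0.1)·[0.7003·20.7175 + 0.2997·100.3587] = 40.3457
Node dd (S = 61.26): V_dd = e^(−0.1)·[0.7003·100.3587 + 0.2997·140.1794] = 101.6082
Node u (S = 188.5): V_u = e^(−0.1)·[0.7003·5.6189 + 0.2997·40.3457] = 14.5025
Node d (S = 94.25): V_d = e^(−0.1)·[0.7003·40.3457 + 0.2997·101.6082] = 53.1215
Node 0 (S = 145): V_0 = e^(−0.1)·[0.7003·14.5025 + 0.2997·53.1215] = 23.5964

$23.60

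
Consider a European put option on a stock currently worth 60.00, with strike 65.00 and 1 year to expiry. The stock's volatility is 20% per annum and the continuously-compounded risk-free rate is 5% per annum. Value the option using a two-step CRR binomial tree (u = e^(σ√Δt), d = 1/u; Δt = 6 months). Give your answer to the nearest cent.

CRR parameters: u = e^(σ√Δt) = e^(0.2·√0.5) = 1.1519, d = 1/u = 0.8681
Per-period rate: rΔt = 0.05·0.5 = 0.025, so R = e^0.025 = 1.0253
Risk-neutral probability p = (e^0.025 − 0.8681)/(1.1519 − 0.8681) = 0.1572/0.2838 = 0.5539
Terminal stock prices: S_uu = 79.61, S_ud = 60, S_dd = 45.22
Terminal payoffs (K − S): max(-14.61, 0) = 0, max(5, 0) = 5, max(19.78, 0) = 19.78
Node u (S = 69.11): V_u = e^(−0.025)·[0.5539·0.0000 + 0.4461·5.0000] = 2.1754
Node d (S = 52.09): V_d = e^(−0.025)·[0.5539·5.0000 + 0.4461·19.7817] = 11.3077
Node 0 (S = 60): V_0 = e^(−0.025)·[0.5539·2.1754 + 0.4461·11.3077] = 6.0950

6.09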